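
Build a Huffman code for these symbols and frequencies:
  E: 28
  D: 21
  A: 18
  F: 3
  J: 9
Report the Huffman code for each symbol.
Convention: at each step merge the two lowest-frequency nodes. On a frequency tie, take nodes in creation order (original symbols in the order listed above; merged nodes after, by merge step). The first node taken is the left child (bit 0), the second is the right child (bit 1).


Huffman tree construction:
Step 1: Merge F(3) + J(9) = 12
Step 2: Merge (F+J)(12) + A(18) = 30
Step 3: Merge D(21) + E(28) = 49
Step 4: Merge ((F+J)+A)(30) + (D+E)(49) = 79
Read each symbol's code off the tree from the root (left child = 0, right child = 1).

Codes:
  E: 11 (length 2)
  D: 10 (length 2)
  A: 01 (length 2)
  F: 000 (length 3)
  J: 001 (length 3)
Average code length: 170/79 = 2.1519 bits/symbol


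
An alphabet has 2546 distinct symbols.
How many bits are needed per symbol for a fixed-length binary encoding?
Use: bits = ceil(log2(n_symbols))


log2(2546) = 11.314
Bracket: 2^11 = 2048 < 2546 <= 2^12 = 4096
So ceil(log2(2546)) = 12

bits = ceil(log2(2546)) = ceil(11.314) = 12 bits


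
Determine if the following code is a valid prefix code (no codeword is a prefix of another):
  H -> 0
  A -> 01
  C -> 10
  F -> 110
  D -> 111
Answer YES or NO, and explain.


Checking each pair (does one codeword prefix another?):
  H='0' vs A='01': prefix -- VIOLATION

NO -- this is NOT a valid prefix code. H (0) is a prefix of A (01).


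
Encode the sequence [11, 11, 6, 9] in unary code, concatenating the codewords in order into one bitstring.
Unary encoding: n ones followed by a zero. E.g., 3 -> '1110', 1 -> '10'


Encode each number as n ones followed by a terminating 0:
  11 -> 111111111110 (12 bits)
  11 -> 111111111110 (12 bits)
  6 -> 1111110 (7 bits)
  9 -> 1111111110 (10 bits)
Total length = 12 + 12 + 7 + 10 = 41 bits.

Unary([11, 11, 6, 9]) = 11111111111011111111111011111101111111110 (41 bits)


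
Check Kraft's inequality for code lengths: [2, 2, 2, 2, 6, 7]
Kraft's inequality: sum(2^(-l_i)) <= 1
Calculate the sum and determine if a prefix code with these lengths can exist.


Sum = 2^(-2) + 2^(-2) + 2^(-2) + 2^(-2) + 2^(-6) + 2^(-7)
    = 0.25 + 0.25 + 0.25 + 0.25 + 0.015625 + 0.0078125
    = 131/128 = 1.0234375
Since 1.0234375 > 1, Kraft's inequality is NOT satisfied.
A prefix code with these lengths CANNOT exist.

Kraft sum = 1.0234375. Not satisfied.


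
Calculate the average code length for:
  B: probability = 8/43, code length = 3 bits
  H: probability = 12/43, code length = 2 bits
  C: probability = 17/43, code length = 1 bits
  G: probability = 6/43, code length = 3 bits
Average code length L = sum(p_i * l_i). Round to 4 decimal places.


Weighted contributions p_i * l_i:
  B: (8/43) * 3 = 24/43
  H: (12/43) * 2 = 24/43
  C: (17/43) * 1 = 17/43
  G: (6/43) * 3 = 18/43
Sum = (24 + 24 + 17 + 18)/43 = 83/43

L = 83/43 = 1.9302 bits/symbol


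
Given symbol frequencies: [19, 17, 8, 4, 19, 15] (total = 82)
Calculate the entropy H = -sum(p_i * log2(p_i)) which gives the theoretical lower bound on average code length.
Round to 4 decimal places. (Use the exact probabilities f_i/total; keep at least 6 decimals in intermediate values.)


Per-symbol terms -p_i * log2(p_i) with p_i = f_i/82:
  p = 19/82 = 0.231707: log2(p) = -2.109624, -p*log2(p) = 0.488815
  p = 17/82 = 0.207317: log2(p) = -2.270089, -p*log2(p) = 0.470628
  p = 8/82 = 0.097561: log2(p) = -3.357552, -p*log2(p) = 0.327566
  p = 4/82 = 0.048780: log2(p) = -4.357552, -p*log2(p) = 0.212564
  p = 19/82 = 0.231707: log2(p) = -2.109624, -p*log2(p) = 0.488815
  p = 15/82 = 0.182927: log2(p) = -2.450661, -p*log2(p) = 0.448292
H = 0.488815 + 0.470628 + 0.327566 + 0.212564 + 0.488815 + 0.448292 = 2.436680

H = 2.4367 bits/symbol


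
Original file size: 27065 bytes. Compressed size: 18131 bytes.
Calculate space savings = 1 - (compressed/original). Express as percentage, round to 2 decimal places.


ratio = compressed/original = 18131/27065 = 0.669906
savings = 1 - ratio = 1 - 0.669906 = 0.330094
as a percentage: 0.330094 * 100 = 33.01%

Space savings = 1 - 18131/27065 = 33.01%


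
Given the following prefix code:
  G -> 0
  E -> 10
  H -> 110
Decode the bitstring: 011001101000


Decoding step by step:
Bits 0 -> G
Bits 110 -> H
Bits 0 -> G
Bits 110 -> H
Bits 10 -> E
Bits 0 -> G
Bits 0 -> G


Decoded message: GHGHEGG


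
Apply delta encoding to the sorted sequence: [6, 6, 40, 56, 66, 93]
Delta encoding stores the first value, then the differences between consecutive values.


First value: 6
Deltas:
  6 - 6 = 0
  40 - 6 = 34
  56 - 40 = 16
  66 - 56 = 10
  93 - 66 = 27


Delta encoded: [6, 0, 34, 16, 10, 27]


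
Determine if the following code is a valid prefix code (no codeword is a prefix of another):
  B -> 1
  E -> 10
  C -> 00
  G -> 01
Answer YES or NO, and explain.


Checking each pair (does one codeword prefix another?):
  B='1' vs E='10': prefix -- VIOLATION

NO -- this is NOT a valid prefix code. B (1) is a prefix of E (10).


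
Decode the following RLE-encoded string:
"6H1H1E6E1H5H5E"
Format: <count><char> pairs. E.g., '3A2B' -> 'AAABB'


Expanding each <count><char> pair:
  6H -> 'HHHHHH'
  1H -> 'H'
  1E -> 'E'
  6E -> 'EEEEEE'
  1H -> 'H'
  5H -> 'HHHHH'
  5E -> 'EEEEE'

Decoded = HHHHHHHEEEEEEEHHHHHHEEEEE


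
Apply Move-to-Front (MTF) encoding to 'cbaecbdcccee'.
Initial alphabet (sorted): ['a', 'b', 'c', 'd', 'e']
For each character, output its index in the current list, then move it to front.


MTF encoding:
'c': index 2 in ['a', 'b', 'c', 'd', 'e'] -> ['c', 'a', 'b', 'd', 'e']
'b': index 2 in ['c', 'a', 'b', 'd', 'e'] -> ['b', 'c', 'a', 'd', 'e']
'a': index 2 in ['b', 'c', 'a', 'd', 'e'] -> ['a', 'b', 'c', 'd', 'e']
'e': index 4 in ['a', 'b', 'c', 'd', 'e'] -> ['e', 'a', 'b', 'c', 'd']
'c': index 3 in ['e', 'a', 'b', 'c', 'd'] -> ['c', 'e', 'a', 'b', 'd']
'b': index 3 in ['c', 'e', 'a', 'b', 'd'] -> ['b', 'c', 'e', 'a', 'd']
'd': index 4 in ['b', 'c', 'e', 'a', 'd'] -> ['d', 'b', 'c', 'e', 'a']
'c': index 2 in ['d', 'b', 'c', 'e', 'a'] -> ['c', 'd', 'b', 'e', 'a']
'c': index 0 in ['c', 'd', 'b', 'e', 'a'] -> ['c', 'd', 'b', 'e', 'a']
'c': index 0 in ['c', 'd', 'b', 'e', 'a'] -> ['c', 'd', 'b', 'e', 'a']
'e': index 3 in ['c', 'd', 'b', 'e', 'a'] -> ['e', 'c', 'd', 'b', 'a']
'e': index 0 in ['e', 'c', 'd', 'b', 'a'] -> ['e', 'c', 'd', 'b', 'a']


Output: [2, 2, 2, 4, 3, 3, 4, 2, 0, 0, 3, 0]


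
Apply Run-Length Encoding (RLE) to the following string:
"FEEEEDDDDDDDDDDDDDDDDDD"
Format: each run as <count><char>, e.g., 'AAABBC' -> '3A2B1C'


Scanning runs left to right:
  i=0: run of 'F' x 1 -> '1F'
  i=1: run of 'E' x 4 -> '4E'
  i=5: run of 'D' x 18 -> '18D'

RLE = 1F4E18D


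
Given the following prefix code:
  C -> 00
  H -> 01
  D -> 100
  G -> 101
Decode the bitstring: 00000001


Decoding step by step:
Bits 00 -> C
Bits 00 -> C
Bits 00 -> C
Bits 01 -> H


Decoded message: CCCH


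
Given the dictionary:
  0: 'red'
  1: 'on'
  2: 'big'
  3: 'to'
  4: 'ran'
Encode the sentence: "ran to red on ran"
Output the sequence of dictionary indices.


Look up each word in the dictionary:
  'ran' -> 4
  'to' -> 3
  'red' -> 0
  'on' -> 1
  'ran' -> 4

Encoded: [4, 3, 0, 1, 4]


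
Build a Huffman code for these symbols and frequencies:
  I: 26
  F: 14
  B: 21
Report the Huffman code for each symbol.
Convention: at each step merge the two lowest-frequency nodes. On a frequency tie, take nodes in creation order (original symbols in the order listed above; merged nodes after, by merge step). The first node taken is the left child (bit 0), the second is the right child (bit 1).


Huffman tree construction:
Step 1: Merge F(14) + B(21) = 35
Step 2: Merge I(26) + (F+B)(35) = 61
Read each symbol's code off the tree from the root (left child = 0, right child = 1).

Codes:
  I: 0 (length 1)
  F: 10 (length 2)
  B: 11 (length 2)
Average code length: 96/61 = 1.5738 bits/symbol


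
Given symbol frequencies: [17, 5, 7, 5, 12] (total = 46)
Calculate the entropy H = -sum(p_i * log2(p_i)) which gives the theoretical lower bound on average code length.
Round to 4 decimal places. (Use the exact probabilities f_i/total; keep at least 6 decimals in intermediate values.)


Per-symbol terms -p_i * log2(p_i) with p_i = f_i/46:
  p = 17/46 = 0.369565: log2(p) = -1.436099, -p*log2(p) = 0.530732
  p = 5/46 = 0.108696: log2(p) = -3.201634, -p*log2(p) = 0.348004
  p = 7/46 = 0.152174: log2(p) = -2.716207, -p*log2(p) = 0.413336
  p = 5/46 = 0.108696: log2(p) = -3.201634, -p*log2(p) = 0.348004
  p = 12/46 = 0.260870: log2(p) = -1.938599, -p*log2(p) = 0.505722
H = 0.530732 + 0.348004 + 0.413336 + 0.348004 + 0.505722 = 2.145798

H = 2.1458 bits/symbol


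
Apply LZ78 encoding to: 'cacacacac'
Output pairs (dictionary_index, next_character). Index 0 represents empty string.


LZ78 encoding steps:
Dictionary: {0: ''}
Step 1: w='' (idx 0), next='c' -> output (0, 'c'), add 'c' as idx 1
Step 2: w='' (idx 0), next='a' -> output (0, 'a'), add 'a' as idx 2
Step 3: w='c' (idx 1), next='a' -> output (1, 'a'), add 'ca' as idx 3
Step 4: w='ca' (idx 3), next='c' -> output (3, 'c'), add 'cac' as idx 4
Step 5: w='a' (idx 2), next='c' -> output (2, 'c'), add 'ac' as idx 5


Encoded: [(0, 'c'), (0, 'a'), (1, 'a'), (3, 'c'), (2, 'c')]


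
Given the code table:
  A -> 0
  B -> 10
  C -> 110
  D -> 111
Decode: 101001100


Decoding:
10 -> B
10 -> B
0 -> A
110 -> C
0 -> A


Result: BBACA


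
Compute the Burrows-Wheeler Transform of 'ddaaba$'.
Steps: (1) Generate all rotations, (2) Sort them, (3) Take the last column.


Rotations (sorted):
  0: $ddaaba -> last char: a
  1: a$ddaab -> last char: b
  2: aaba$dd -> last char: d
  3: aba$dda -> last char: a
  4: ba$ddaa -> last char: a
  5: daaba$d -> last char: d
  6: ddaaba$ -> last char: $


BWT = abdaad$


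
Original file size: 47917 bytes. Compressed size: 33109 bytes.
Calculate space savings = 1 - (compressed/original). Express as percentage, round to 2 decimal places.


ratio = compressed/original = 33109/47917 = 0.690966
savings = 1 - ratio = 1 - 0.690966 = 0.309034
as a percentage: 0.309034 * 100 = 30.9%

Space savings = 1 - 33109/47917 = 30.9%


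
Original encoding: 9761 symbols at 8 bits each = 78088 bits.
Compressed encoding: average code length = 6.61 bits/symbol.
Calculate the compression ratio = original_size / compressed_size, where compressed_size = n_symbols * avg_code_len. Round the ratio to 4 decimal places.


original_size = n_symbols * orig_bits = 9761 * 8 = 78088 bits
compressed_size = n_symbols * avg_code_len = 9761 * 6.61 = 64520.21 bits
ratio = original_size / compressed_size = 78088 / 64520.21 = 1.2103

Compression ratio = 1.2103


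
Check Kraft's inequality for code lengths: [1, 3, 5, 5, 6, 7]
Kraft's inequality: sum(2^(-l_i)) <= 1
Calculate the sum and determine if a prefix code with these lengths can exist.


Sum = 2^(-1) + 2^(-3) + 2^(-5) + 2^(-5) + 2^(-6) + 2^(-7)
    = 0.5 + 0.125 + 0.03125 + 0.03125 + 0.015625 + 0.0078125
    = 91/128 = 0.7109375
Since 0.7109375 <= 1, Kraft's inequality IS satisfied.
A prefix code with these lengths CAN exist.

Kraft sum = 0.7109375. Satisfied.


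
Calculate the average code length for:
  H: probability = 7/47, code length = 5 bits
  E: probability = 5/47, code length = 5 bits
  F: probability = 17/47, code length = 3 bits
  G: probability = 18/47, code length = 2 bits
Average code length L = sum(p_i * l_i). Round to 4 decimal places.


Weighted contributions p_i * l_i:
  H: (7/47) * 5 = 35/47
  E: (5/47) * 5 = 25/47
  F: (17/47) * 3 = 51/47
  G: (18/47) * 2 = 36/47
Sum = (35 + 25 + 51 + 36)/47 = 147/47

L = 147/47 = 3.1277 bits/symbol


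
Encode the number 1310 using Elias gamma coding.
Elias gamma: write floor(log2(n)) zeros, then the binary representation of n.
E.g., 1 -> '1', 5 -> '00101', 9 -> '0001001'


num_bits = floor(log2(1310)) + 1 = 11
leading_zeros = num_bits - 1 = 10
binary(1310) = 10100011110

Elias gamma(1310) = '0000000000' + '10100011110' = 000000000010100011110 (21 bits)


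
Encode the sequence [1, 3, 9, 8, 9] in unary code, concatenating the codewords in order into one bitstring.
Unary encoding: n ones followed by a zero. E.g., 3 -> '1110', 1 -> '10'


Encode each number as n ones followed by a terminating 0:
  1 -> 10 (2 bits)
  3 -> 1110 (4 bits)
  9 -> 1111111110 (10 bits)
  8 -> 111111110 (9 bits)
  9 -> 1111111110 (10 bits)
Total length = 2 + 4 + 10 + 9 + 10 = 35 bits.

Unary([1, 3, 9, 8, 9]) = 10111011111111101111111101111111110 (35 bits)


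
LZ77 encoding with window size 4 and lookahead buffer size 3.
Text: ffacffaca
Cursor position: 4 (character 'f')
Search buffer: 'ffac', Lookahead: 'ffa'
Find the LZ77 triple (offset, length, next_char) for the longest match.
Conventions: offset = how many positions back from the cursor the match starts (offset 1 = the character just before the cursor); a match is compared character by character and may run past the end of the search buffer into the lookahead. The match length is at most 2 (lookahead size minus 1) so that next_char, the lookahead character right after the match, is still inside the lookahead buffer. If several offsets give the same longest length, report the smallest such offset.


Try each offset into the search buffer:
  offset=1 (pos 3, char 'c'): match length 0
  offset=2 (pos 2, char 'a'): match length 0
  offset=3 (pos 1, char 'f'): match length 1
  offset=4 (pos 0, char 'f'): match length 2
Longest match has length 2 at offset 4.
next_char = character at position 4 + 2 = 6 -> 'a'

Best match: offset=4, length=2 (matching 'ff' starting at position 0)
LZ77 triple: (4, 2, 'a')


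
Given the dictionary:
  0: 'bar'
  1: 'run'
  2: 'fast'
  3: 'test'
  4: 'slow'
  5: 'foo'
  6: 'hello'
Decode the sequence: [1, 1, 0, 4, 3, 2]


Look up each index in the dictionary:
  1 -> 'run'
  1 -> 'run'
  0 -> 'bar'
  4 -> 'slow'
  3 -> 'test'
  2 -> 'fast'

Decoded: "run run bar slow test fast"


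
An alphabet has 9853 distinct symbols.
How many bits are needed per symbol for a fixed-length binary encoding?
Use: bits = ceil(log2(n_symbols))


log2(9853) = 13.2663
Bracket: 2^13 = 8192 < 9853 <= 2^14 = 16384
So ceil(log2(9853)) = 14

bits = ceil(log2(9853)) = ceil(13.2663) = 14 bits


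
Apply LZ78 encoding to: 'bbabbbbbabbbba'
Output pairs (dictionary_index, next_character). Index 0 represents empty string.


LZ78 encoding steps:
Dictionary: {0: ''}
Step 1: w='' (idx 0), next='b' -> output (0, 'b'), add 'b' as idx 1
Step 2: w='b' (idx 1), next='a' -> output (1, 'a'), add 'ba' as idx 2
Step 3: w='b' (idx 1), next='b' -> output (1, 'b'), add 'bb' as idx 3
Step 4: w='bb' (idx 3), next='b' -> output (3, 'b'), add 'bbb' as idx 4
Step 5: w='' (idx 0), next='a' -> output (0, 'a'), add 'a' as idx 5
Step 6: w='bbb' (idx 4), next='b' -> output (4, 'b'), add 'bbbb' as idx 6
Step 7: w='a' (idx 5), end of input -> output (5, '')


Encoded: [(0, 'b'), (1, 'a'), (1, 'b'), (3, 'b'), (0, 'a'), (4, 'b'), (5, '')]


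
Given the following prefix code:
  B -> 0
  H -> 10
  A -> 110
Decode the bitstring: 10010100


Decoding step by step:
Bits 10 -> H
Bits 0 -> B
Bits 10 -> H
Bits 10 -> H
Bits 0 -> B


Decoded message: HBHHB


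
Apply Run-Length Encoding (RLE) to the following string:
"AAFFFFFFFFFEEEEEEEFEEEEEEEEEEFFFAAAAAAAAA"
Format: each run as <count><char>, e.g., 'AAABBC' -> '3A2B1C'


Scanning runs left to right:
  i=0: run of 'A' x 2 -> '2A'
  i=2: run of 'F' x 9 -> '9F'
  i=11: run of 'E' x 7 -> '7E'
  i=18: run of 'F' x 1 -> '1F'
  i=19: run of 'E' x 10 -> '10E'
  i=29: run of 'F' x 3 -> '3F'
  i=32: run of 'A' x 9 -> '9A'

RLE = 2A9F7E1F10E3F9A


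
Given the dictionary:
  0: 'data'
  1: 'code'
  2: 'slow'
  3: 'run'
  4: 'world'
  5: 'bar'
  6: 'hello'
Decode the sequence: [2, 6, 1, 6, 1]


Look up each index in the dictionary:
  2 -> 'slow'
  6 -> 'hello'
  1 -> 'code'
  6 -> 'hello'
  1 -> 'code'

Decoded: "slow hello code hello code"


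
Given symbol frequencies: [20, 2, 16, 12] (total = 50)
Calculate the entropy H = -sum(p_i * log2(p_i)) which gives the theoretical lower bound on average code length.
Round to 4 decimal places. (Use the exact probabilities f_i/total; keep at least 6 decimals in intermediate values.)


Per-symbol terms -p_i * log2(p_i) with p_i = f_i/50:
  p = 20/50 = 0.400000: log2(p) = -1.321928, -p*log2(p) = 0.528771
  p = 2/50 = 0.040000: log2(p) = -4.643856, -p*log2(p) = 0.185754
  p = 16/50 = 0.320000: log2(p) = -1.643856, -p*log2(p) = 0.526034
  p = 12/50 = 0.240000: log2(p) = -2.058894, -p*log2(p) = 0.494134
H = 0.528771 + 0.185754 + 0.526034 + 0.494134 = 1.734693

H = 1.7347 bits/symbol


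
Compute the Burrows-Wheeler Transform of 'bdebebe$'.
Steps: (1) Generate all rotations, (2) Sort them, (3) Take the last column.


Rotations (sorted):
  0: $bdebebe -> last char: e
  1: bdebebe$ -> last char: $
  2: be$bdebe -> last char: e
  3: bebe$bde -> last char: e
  4: debebe$b -> last char: b
  5: e$bdebeb -> last char: b
  6: ebe$bdeb -> last char: b
  7: ebebe$bd -> last char: d


BWT = e$eebbbd


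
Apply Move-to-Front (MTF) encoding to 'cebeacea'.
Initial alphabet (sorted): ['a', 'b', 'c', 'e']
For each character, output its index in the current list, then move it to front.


MTF encoding:
'c': index 2 in ['a', 'b', 'c', 'e'] -> ['c', 'a', 'b', 'e']
'e': index 3 in ['c', 'a', 'b', 'e'] -> ['e', 'c', 'a', 'b']
'b': index 3 in ['e', 'c', 'a', 'b'] -> ['b', 'e', 'c', 'a']
'e': index 1 in ['b', 'e', 'c', 'a'] -> ['e', 'b', 'c', 'a']
'a': index 3 in ['e', 'b', 'c', 'a'] -> ['a', 'e', 'b', 'c']
'c': index 3 in ['a', 'e', 'b', 'c'] -> ['c', 'a', 'e', 'b']
'e': index 2 in ['c', 'a', 'e', 'b'] -> ['e', 'c', 'a', 'b']
'a': index 2 in ['e', 'c', 'a', 'b'] -> ['a', 'e', 'c', 'b']


Output: [2, 3, 3, 1, 3, 3, 2, 2]


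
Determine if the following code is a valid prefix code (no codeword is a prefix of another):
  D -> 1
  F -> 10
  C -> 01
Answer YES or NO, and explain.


Checking each pair (does one codeword prefix another?):
  D='1' vs F='10': prefix -- VIOLATION

NO -- this is NOT a valid prefix code. D (1) is a prefix of F (10).


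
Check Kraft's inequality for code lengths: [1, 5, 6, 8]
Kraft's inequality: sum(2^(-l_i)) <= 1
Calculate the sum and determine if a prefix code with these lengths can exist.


Sum = 2^(-1) + 2^(-5) + 2^(-6) + 2^(-8)
    = 0.5 + 0.03125 + 0.015625 + 0.00390625
    = 141/256 = 0.55078125
Since 0.55078125 <= 1, Kraft's inequality IS satisfied.
A prefix code with these lengths CAN exist.

Kraft sum = 0.55078125. Satisfied.


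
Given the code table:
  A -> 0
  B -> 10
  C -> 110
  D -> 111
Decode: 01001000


Decoding:
0 -> A
10 -> B
0 -> A
10 -> B
0 -> A
0 -> A


Result: ABABAA


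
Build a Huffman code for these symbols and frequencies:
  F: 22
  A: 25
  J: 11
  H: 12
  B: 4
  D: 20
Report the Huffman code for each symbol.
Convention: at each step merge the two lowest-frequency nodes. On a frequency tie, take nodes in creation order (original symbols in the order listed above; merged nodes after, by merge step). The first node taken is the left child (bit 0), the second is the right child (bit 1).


Huffman tree construction:
Step 1: Merge B(4) + J(11) = 15
Step 2: Merge H(12) + (B+J)(15) = 27
Step 3: Merge D(20) + F(22) = 42
Step 4: Merge A(25) + (H+(B+J))(27) = 52
Step 5: Merge (D+F)(42) + (A+(H+(B+J)))(52) = 94
Read each symbol's code off the tree from the root (left child = 0, right child = 1).

Codes:
  F: 01 (length 2)
  A: 10 (length 2)
  J: 1111 (length 4)
  H: 110 (length 3)
  B: 1110 (length 4)
  D: 00 (length 2)
Average code length: 230/94 = 2.4468 bits/symbol


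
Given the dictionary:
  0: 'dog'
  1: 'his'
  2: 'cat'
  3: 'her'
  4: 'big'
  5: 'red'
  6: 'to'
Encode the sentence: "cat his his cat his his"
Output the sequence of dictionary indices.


Look up each word in the dictionary:
  'cat' -> 2
  'his' -> 1
  'his' -> 1
  'cat' -> 2
  'his' -> 1
  'his' -> 1

Encoded: [2, 1, 1, 2, 1, 1]


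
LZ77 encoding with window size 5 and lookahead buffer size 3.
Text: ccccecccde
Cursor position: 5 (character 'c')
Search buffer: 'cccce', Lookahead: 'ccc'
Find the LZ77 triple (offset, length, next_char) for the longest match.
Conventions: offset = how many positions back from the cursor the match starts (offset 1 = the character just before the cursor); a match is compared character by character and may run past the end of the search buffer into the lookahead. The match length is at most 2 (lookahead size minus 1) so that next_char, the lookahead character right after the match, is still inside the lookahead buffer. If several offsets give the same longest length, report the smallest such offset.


Try each offset into the search buffer:
  offset=1 (pos 4, char 'e'): match length 0
  offset=2 (pos 3, char 'c'): match length 1
  offset=3 (pos 2, char 'c'): match length 2
  offset=4 (pos 1, char 'c'): match length 2
  offset=5 (pos 0, char 'c'): match length 2
Longest match has length 2, found at offsets 3, 4, 5; take the smallest, offset 3.
next_char = character at position 5 + 2 = 7 -> 'c'

Best match: offset=3, length=2 (matching 'cc' starting at position 2)
LZ77 triple: (3, 2, 'c')


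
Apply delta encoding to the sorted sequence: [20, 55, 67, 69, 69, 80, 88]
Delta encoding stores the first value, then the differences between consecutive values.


First value: 20
Deltas:
  55 - 20 = 35
  67 - 55 = 12
  69 - 67 = 2
  69 - 69 = 0
  80 - 69 = 11
  88 - 80 = 8


Delta encoded: [20, 35, 12, 2, 0, 11, 8]


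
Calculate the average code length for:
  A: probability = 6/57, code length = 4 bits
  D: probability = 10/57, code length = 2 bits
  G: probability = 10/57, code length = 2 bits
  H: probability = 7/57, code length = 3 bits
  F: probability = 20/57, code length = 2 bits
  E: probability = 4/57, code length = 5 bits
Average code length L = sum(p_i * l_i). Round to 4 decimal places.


Weighted contributions p_i * l_i:
  A: (6/57) * 4 = 24/57
  D: (10/57) * 2 = 20/57
  G: (10/57) * 2 = 20/57
  H: (7/57) * 3 = 21/57
  F: (20/57) * 2 = 40/57
  E: (4/57) * 5 = 20/57
Sum = (24 + 20 + 20 + 21 + 40 + 20)/57 = 145/57

L = 145/57 = 2.5439 bits/symbol


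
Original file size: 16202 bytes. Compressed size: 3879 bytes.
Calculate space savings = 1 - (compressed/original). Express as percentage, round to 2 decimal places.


ratio = compressed/original = 3879/16202 = 0.239415
savings = 1 - ratio = 1 - 0.239415 = 0.760585
as a percentage: 0.760585 * 100 = 76.06%

Space savings = 1 - 3879/16202 = 76.06%


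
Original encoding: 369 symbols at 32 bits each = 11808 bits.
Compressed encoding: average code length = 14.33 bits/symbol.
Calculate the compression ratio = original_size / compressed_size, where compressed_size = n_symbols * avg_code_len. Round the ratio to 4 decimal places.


original_size = n_symbols * orig_bits = 369 * 32 = 11808 bits
compressed_size = n_symbols * avg_code_len = 369 * 14.33 = 5287.77 bits
ratio = original_size / compressed_size = 11808 / 5287.77 = 2.2331

Compression ratio = 2.2331


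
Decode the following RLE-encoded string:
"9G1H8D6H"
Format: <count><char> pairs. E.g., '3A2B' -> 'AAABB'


Expanding each <count><char> pair:
  9G -> 'GGGGGGGGG'
  1H -> 'H'
  8D -> 'DDDDDDDD'
  6H -> 'HHHHHH'

Decoded = GGGGGGGGGHDDDDDDDDHHHHHH


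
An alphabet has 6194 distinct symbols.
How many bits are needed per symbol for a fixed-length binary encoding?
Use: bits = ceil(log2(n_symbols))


log2(6194) = 12.5967
Bracket: 2^12 = 4096 < 6194 <= 2^13 = 8192
So ceil(log2(6194)) = 13

bits = ceil(log2(6194)) = ceil(12.5967) = 13 bits


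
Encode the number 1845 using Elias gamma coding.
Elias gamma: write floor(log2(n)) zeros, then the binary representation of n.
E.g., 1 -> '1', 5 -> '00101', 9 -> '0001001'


num_bits = floor(log2(1845)) + 1 = 11
leading_zeros = num_bits - 1 = 10
binary(1845) = 11100110101

Elias gamma(1845) = '0000000000' + '11100110101' = 000000000011100110101 (21 bits)


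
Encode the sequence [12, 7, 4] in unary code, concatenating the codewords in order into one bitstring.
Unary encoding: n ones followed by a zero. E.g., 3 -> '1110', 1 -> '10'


Encode each number as n ones followed by a terminating 0:
  12 -> 1111111111110 (13 bits)
  7 -> 11111110 (8 bits)
  4 -> 11110 (5 bits)
Total length = 13 + 8 + 5 = 26 bits.

Unary([12, 7, 4]) = 11111111111101111111011110 (26 bits)


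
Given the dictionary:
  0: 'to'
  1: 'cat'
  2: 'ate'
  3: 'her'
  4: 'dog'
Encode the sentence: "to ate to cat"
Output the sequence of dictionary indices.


Look up each word in the dictionary:
  'to' -> 0
  'ate' -> 2
  'to' -> 0
  'cat' -> 1

Encoded: [0, 2, 0, 1]


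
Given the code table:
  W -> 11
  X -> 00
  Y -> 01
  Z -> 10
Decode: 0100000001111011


Decoding:
01 -> Y
00 -> X
00 -> X
00 -> X
01 -> Y
11 -> W
10 -> Z
11 -> W


Result: YXXXYWZW


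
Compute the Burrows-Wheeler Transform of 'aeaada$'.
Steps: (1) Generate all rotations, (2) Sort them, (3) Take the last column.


Rotations (sorted):
  0: $aeaada -> last char: a
  1: a$aeaad -> last char: d
  2: aada$ae -> last char: e
  3: ada$aea -> last char: a
  4: aeaada$ -> last char: $
  5: da$aeaa -> last char: a
  6: eaada$a -> last char: a


BWT = adea$aa


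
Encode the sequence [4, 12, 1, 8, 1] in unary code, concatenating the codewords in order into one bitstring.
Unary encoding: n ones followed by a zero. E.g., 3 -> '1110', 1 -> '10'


Encode each number as n ones followed by a terminating 0:
  4 -> 11110 (5 bits)
  12 -> 1111111111110 (13 bits)
  1 -> 10 (2 bits)
  8 -> 111111110 (9 bits)
  1 -> 10 (2 bits)
Total length = 5 + 13 + 2 + 9 + 2 = 31 bits.

Unary([4, 12, 1, 8, 1]) = 1111011111111111101011111111010 (31 bits)


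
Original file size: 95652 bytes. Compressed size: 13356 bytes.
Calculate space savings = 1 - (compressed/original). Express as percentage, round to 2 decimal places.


ratio = compressed/original = 13356/95652 = 0.139631
savings = 1 - ratio = 1 - 0.139631 = 0.860369
as a percentage: 0.860369 * 100 = 86.04%

Space savings = 1 - 13356/95652 = 86.04%


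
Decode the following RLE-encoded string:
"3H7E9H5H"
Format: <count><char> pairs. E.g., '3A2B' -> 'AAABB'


Expanding each <count><char> pair:
  3H -> 'HHH'
  7E -> 'EEEEEEE'
  9H -> 'HHHHHHHHH'
  5H -> 'HHHHH'

Decoded = HHHEEEEEEEHHHHHHHHHHHHHH


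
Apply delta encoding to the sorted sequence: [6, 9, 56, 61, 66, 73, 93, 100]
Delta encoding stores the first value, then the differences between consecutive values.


First value: 6
Deltas:
  9 - 6 = 3
  56 - 9 = 47
  61 - 56 = 5
  66 - 61 = 5
  73 - 66 = 7
  93 - 73 = 20
  100 - 93 = 7


Delta encoded: [6, 3, 47, 5, 5, 7, 20, 7]


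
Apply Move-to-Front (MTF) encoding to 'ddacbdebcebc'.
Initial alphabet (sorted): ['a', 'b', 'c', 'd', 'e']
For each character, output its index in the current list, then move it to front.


MTF encoding:
'd': index 3 in ['a', 'b', 'c', 'd', 'e'] -> ['d', 'a', 'b', 'c', 'e']
'd': index 0 in ['d', 'a', 'b', 'c', 'e'] -> ['d', 'a', 'b', 'c', 'e']
'a': index 1 in ['d', 'a', 'b', 'c', 'e'] -> ['a', 'd', 'b', 'c', 'e']
'c': index 3 in ['a', 'd', 'b', 'c', 'e'] -> ['c', 'a', 'd', 'b', 'e']
'b': index 3 in ['c', 'a', 'd', 'b', 'e'] -> ['b', 'c', 'a', 'd', 'e']
'd': index 3 in ['b', 'c', 'a', 'd', 'e'] -> ['d', 'b', 'c', 'a', 'e']
'e': index 4 in ['d', 'b', 'c', 'a', 'e'] -> ['e', 'd', 'b', 'c', 'a']
'b': index 2 in ['e', 'd', 'b', 'c', 'a'] -> ['b', 'e', 'd', 'c', 'a']
'c': index 3 in ['b', 'e', 'd', 'c', 'a'] -> ['c', 'b', 'e', 'd', 'a']
'e': index 2 in ['c', 'b', 'e', 'd', 'a'] -> ['e', 'c', 'b', 'd', 'a']
'b': index 2 in ['e', 'c', 'b', 'd', 'a'] -> ['b', 'e', 'c', 'd', 'a']
'c': index 2 in ['b', 'e', 'c', 'd', 'a'] -> ['c', 'b', 'e', 'd', 'a']


Output: [3, 0, 1, 3, 3, 3, 4, 2, 3, 2, 2, 2]


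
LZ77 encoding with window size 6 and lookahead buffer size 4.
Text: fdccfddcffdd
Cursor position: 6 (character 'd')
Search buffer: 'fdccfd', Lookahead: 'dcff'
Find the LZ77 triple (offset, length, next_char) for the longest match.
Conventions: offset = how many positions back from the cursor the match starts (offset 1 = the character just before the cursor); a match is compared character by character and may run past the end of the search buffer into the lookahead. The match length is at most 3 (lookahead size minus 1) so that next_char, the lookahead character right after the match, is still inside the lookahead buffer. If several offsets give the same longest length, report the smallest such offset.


Try each offset into the search buffer:
  offset=1 (pos 5, char 'd'): match length 1
  offset=2 (pos 4, char 'f'): match length 0
  offset=3 (pos 3, char 'c'): match length 0
  offset=4 (pos 2, char 'c'): match length 0
  offset=5 (pos 1, char 'd'): match length 2
  offset=6 (pos 0, char 'f'): match length 0
Longest match has length 2 at offset 5.
next_char = character at position 6 + 2 = 8 -> 'f'

Best match: offset=5, length=2 (matching 'dc' starting at position 1)
LZ77 triple: (5, 2, 'f')


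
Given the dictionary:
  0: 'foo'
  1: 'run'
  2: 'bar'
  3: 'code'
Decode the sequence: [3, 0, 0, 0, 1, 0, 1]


Look up each index in the dictionary:
  3 -> 'code'
  0 -> 'foo'
  0 -> 'foo'
  0 -> 'foo'
  1 -> 'run'
  0 -> 'foo'
  1 -> 'run'

Decoded: "code foo foo foo run foo run"


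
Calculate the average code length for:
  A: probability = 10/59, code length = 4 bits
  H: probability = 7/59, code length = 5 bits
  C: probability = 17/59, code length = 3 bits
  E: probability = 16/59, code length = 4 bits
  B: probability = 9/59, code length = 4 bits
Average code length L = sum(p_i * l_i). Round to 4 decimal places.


Weighted contributions p_i * l_i:
  A: (10/59) * 4 = 40/59
  H: (7/59) * 5 = 35/59
  C: (17/59) * 3 = 51/59
  E: (16/59) * 4 = 64/59
  B: (9/59) * 4 = 36/59
Sum = (40 + 35 + 51 + 64 + 36)/59 = 226/59

L = 226/59 = 3.8305 bits/symbol


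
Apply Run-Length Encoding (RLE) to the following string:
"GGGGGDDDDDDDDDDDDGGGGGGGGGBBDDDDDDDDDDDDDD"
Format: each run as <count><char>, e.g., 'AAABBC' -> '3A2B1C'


Scanning runs left to right:
  i=0: run of 'G' x 5 -> '5G'
  i=5: run of 'D' x 12 -> '12D'
  i=17: run of 'G' x 9 -> '9G'
  i=26: run of 'B' x 2 -> '2B'
  i=28: run of 'D' x 14 -> '14D'

RLE = 5G12D9G2B14D


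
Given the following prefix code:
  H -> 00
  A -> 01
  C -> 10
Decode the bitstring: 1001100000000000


Decoding step by step:
Bits 10 -> C
Bits 01 -> A
Bits 10 -> C
Bits 00 -> H
Bits 00 -> H
Bits 00 -> H
Bits 00 -> H
Bits 00 -> H


Decoded message: CACHHHHH


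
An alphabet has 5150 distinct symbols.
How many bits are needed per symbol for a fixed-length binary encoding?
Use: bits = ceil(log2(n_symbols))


log2(5150) = 12.3304
Bracket: 2^12 = 4096 < 5150 <= 2^13 = 8192
So ceil(log2(5150)) = 13

bits = ceil(log2(5150)) = ceil(12.3304) = 13 bits


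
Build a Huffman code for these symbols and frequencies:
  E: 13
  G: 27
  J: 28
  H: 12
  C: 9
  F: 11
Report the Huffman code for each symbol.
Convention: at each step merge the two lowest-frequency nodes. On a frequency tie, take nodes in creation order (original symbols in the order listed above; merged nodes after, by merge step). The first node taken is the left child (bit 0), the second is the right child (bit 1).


Huffman tree construction:
Step 1: Merge C(9) + F(11) = 20
Step 2: Merge H(12) + E(13) = 25
Step 3: Merge (C+F)(20) + (H+E)(25) = 45
Step 4: Merge G(27) + J(28) = 55
Step 5: Merge ((C+F)+(H+E))(45) + (G+J)(55) = 100
Read each symbol's code off the tree from the root (left child = 0, right child = 1).

Codes:
  E: 011 (length 3)
  G: 10 (length 2)
  J: 11 (length 2)
  H: 010 (length 3)
  C: 000 (length 3)
  F: 001 (length 3)
Average code length: 245/100 = 2.4500 bits/symbol


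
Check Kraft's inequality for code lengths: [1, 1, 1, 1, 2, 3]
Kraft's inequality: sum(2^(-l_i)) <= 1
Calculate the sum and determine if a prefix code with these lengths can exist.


Sum = 2^(-1) + 2^(-1) + 2^(-1) + 2^(-1) + 2^(-2) + 2^(-3)
    = 0.5 + 0.5 + 0.5 + 0.5 + 0.25 + 0.125
    = 19/8 = 2.375
Since 2.375 > 1, Kraft's inequality is NOT satisfied.
A prefix code with these lengths CANNOT exist.

Kraft sum = 2.375. Not satisfied.


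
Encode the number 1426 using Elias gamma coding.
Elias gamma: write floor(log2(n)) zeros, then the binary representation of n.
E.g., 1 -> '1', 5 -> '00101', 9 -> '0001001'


num_bits = floor(log2(1426)) + 1 = 11
leading_zeros = num_bits - 1 = 10
binary(1426) = 10110010010

Elias gamma(1426) = '0000000000' + '10110010010' = 000000000010110010010 (21 bits)


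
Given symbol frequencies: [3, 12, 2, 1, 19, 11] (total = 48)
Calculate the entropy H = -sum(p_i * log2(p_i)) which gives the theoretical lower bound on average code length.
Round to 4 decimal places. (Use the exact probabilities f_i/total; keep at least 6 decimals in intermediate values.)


Per-symbol terms -p_i * log2(p_i) with p_i = f_i/48:
  p = 3/48 = 0.062500: log2(p) = -4.000000, -p*log2(p) = 0.250000
  p = 12/48 = 0.250000: log2(p) = -2.000000, -p*log2(p) = 0.500000
  p = 2/48 = 0.041667: log2(p) = -4.584963, -p*log2(p) = 0.191040
  p = 1/48 = 0.020833: log2(p) = -5.584963, -p*log2(p) = 0.116353
  p = 19/48 = 0.395833: log2(p) = -1.337035, -p*log2(p) = 0.529243
  p = 11/48 = 0.229167: log2(p) = -2.125531, -p*log2(p) = 0.487101
H = 0.250000 + 0.500000 + 0.191040 + 0.116353 + 0.529243 + 0.487101 = 2.073737

H = 2.0737 bits/symbol


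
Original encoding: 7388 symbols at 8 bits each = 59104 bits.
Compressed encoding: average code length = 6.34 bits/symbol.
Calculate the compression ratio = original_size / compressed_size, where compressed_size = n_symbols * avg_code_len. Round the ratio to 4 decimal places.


original_size = n_symbols * orig_bits = 7388 * 8 = 59104 bits
compressed_size = n_symbols * avg_code_len = 7388 * 6.34 = 46839.92 bits
ratio = original_size / compressed_size = 59104 / 46839.92 = 1.2618

Compression ratio = 1.2618


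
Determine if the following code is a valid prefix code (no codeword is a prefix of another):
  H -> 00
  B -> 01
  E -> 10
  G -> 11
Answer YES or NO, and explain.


Checking each pair (does one codeword prefix another?):
  H='00' vs B='01': no prefix
  H='00' vs E='10': no prefix
  H='00' vs G='11': no prefix
  B='01' vs H='00': no prefix
  B='01' vs E='10': no prefix
  B='01' vs G='11': no prefix
  E='10' vs H='00': no prefix
  E='10' vs B='01': no prefix
  E='10' vs G='11': no prefix
  G='11' vs H='00': no prefix
  G='11' vs B='01': no prefix
  G='11' vs E='10': no prefix
No violation found over all pairs.

YES -- this is a valid prefix code. No codeword is a prefix of any other codeword.


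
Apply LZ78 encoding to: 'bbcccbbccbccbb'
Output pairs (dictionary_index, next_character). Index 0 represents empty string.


LZ78 encoding steps:
Dictionary: {0: ''}
Step 1: w='' (idx 0), next='b' -> output (0, 'b'), add 'b' as idx 1
Step 2: w='b' (idx 1), next='c' -> output (1, 'c'), add 'bc' as idx 2
Step 3: w='' (idx 0), next='c' -> output (0, 'c'), add 'c' as idx 3
Step 4: w='c' (idx 3), next='b' -> output (3, 'b'), add 'cb' as idx 4
Step 5: w='bc' (idx 2), next='c' -> output (2, 'c'), add 'bcc' as idx 5
Step 6: w='bcc' (idx 5), next='b' -> output (5, 'b'), add 'bccb' as idx 6
Step 7: w='b' (idx 1), end of input -> output (1, '')


Encoded: [(0, 'b'), (1, 'c'), (0, 'c'), (3, 'b'), (2, 'c'), (5, 'b'), (1, '')]


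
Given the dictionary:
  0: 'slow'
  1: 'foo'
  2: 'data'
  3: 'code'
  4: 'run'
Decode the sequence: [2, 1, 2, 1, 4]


Look up each index in the dictionary:
  2 -> 'data'
  1 -> 'foo'
  2 -> 'data'
  1 -> 'foo'
  4 -> 'run'

Decoded: "data foo data foo run"


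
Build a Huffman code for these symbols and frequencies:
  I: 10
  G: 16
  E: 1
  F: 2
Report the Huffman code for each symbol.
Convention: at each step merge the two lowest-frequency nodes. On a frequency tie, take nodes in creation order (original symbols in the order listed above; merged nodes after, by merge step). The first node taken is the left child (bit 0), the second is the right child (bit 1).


Huffman tree construction:
Step 1: Merge E(1) + F(2) = 3
Step 2: Merge (E+F)(3) + I(10) = 13
Step 3: Merge ((E+F)+I)(13) + G(16) = 29
Read each symbol's code off the tree from the root (left child = 0, right child = 1).

Codes:
  I: 01 (length 2)
  G: 1 (length 1)
  E: 000 (length 3)
  F: 001 (length 3)
Average code length: 45/29 = 1.5517 bits/symbol


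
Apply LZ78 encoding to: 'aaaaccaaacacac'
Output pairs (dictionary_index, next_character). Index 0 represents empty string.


LZ78 encoding steps:
Dictionary: {0: ''}
Step 1: w='' (idx 0), next='a' -> output (0, 'a'), add 'a' as idx 1
Step 2: w='a' (idx 1), next='a' -> output (1, 'a'), add 'aa' as idx 2
Step 3: w='a' (idx 1), next='c' -> output (1, 'c'), add 'ac' as idx 3
Step 4: w='' (idx 0), next='c' -> output (0, 'c'), add 'c' as idx 4
Step 5: w='aa' (idx 2), next='a' -> output (2, 'a'), add 'aaa' as idx 5
Step 6: w='c' (idx 4), next='a' -> output (4, 'a'), add 'ca' as idx 6
Step 7: w='ca' (idx 6), next='c' -> output (6, 'c'), add 'cac' as idx 7


Encoded: [(0, 'a'), (1, 'a'), (1, 'c'), (0, 'c'), (2, 'a'), (4, 'a'), (6, 'c')]


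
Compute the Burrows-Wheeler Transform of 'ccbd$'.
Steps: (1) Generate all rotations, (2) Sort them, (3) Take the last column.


Rotations (sorted):
  0: $ccbd -> last char: d
  1: bd$cc -> last char: c
  2: cbd$c -> last char: c
  3: ccbd$ -> last char: $
  4: d$ccb -> last char: b


BWT = dcc$b


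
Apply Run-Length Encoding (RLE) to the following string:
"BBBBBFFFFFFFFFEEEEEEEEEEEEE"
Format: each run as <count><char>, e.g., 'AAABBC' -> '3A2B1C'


Scanning runs left to right:
  i=0: run of 'B' x 5 -> '5B'
  i=5: run of 'F' x 9 -> '9F'
  i=14: run of 'E' x 13 -> '13E'

RLE = 5B9F13E


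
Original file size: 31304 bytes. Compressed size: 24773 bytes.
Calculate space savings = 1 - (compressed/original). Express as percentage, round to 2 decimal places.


ratio = compressed/original = 24773/31304 = 0.791369
savings = 1 - ratio = 1 - 0.791369 = 0.208631
as a percentage: 0.208631 * 100 = 20.86%

Space savings = 1 - 24773/31304 = 20.86%


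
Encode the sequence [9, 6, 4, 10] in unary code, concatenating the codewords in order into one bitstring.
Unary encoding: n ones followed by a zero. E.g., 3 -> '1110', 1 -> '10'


Encode each number as n ones followed by a terminating 0:
  9 -> 1111111110 (10 bits)
  6 -> 1111110 (7 bits)
  4 -> 11110 (5 bits)
  10 -> 11111111110 (11 bits)
Total length = 10 + 7 + 5 + 11 = 33 bits.

Unary([9, 6, 4, 10]) = 111111111011111101111011111111110 (33 bits)


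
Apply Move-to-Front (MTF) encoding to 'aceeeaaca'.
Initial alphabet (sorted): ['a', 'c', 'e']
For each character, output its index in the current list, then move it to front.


MTF encoding:
'a': index 0 in ['a', 'c', 'e'] -> ['a', 'c', 'e']
'c': index 1 in ['a', 'c', 'e'] -> ['c', 'a', 'e']
'e': index 2 in ['c', 'a', 'e'] -> ['e', 'c', 'a']
'e': index 0 in ['e', 'c', 'a'] -> ['e', 'c', 'a']
'e': index 0 in ['e', 'c', 'a'] -> ['e', 'c', 'a']
'a': index 2 in ['e', 'c', 'a'] -> ['a', 'e', 'c']
'a': index 0 in ['a', 'e', 'c'] -> ['a', 'e', 'c']
'c': index 2 in ['a', 'e', 'c'] -> ['c', 'a', 'e']
'a': index 1 in ['c', 'a', 'e'] -> ['a', 'c', 'e']


Output: [0, 1, 2, 0, 0, 2, 0, 2, 1]


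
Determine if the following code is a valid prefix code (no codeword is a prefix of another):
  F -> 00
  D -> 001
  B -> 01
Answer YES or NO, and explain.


Checking each pair (does one codeword prefix another?):
  F='00' vs D='001': prefix -- VIOLATION

NO -- this is NOT a valid prefix code. F (00) is a prefix of D (001).


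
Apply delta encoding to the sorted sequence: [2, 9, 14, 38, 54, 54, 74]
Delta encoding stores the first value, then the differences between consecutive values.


First value: 2
Deltas:
  9 - 2 = 7
  14 - 9 = 5
  38 - 14 = 24
  54 - 38 = 16
  54 - 54 = 0
  74 - 54 = 20


Delta encoded: [2, 7, 5, 24, 16, 0, 20]


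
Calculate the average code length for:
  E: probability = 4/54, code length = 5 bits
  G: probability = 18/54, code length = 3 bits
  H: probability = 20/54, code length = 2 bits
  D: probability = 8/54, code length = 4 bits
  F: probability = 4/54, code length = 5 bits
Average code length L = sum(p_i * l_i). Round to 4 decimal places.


Weighted contributions p_i * l_i:
  E: (4/54) * 5 = 20/54
  G: (18/54) * 3 = 54/54
  H: (20/54) * 2 = 40/54
  D: (8/54) * 4 = 32/54
  F: (4/54) * 5 = 20/54
Sum = (20 + 54 + 40 + 32 + 20)/54 = 166/54

L = 166/54 = 3.0741 bits/symbol
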